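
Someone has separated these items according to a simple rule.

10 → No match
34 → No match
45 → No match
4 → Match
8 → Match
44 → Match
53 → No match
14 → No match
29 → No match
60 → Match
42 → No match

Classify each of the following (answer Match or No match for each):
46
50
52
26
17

No match, No match, Match, No match, No match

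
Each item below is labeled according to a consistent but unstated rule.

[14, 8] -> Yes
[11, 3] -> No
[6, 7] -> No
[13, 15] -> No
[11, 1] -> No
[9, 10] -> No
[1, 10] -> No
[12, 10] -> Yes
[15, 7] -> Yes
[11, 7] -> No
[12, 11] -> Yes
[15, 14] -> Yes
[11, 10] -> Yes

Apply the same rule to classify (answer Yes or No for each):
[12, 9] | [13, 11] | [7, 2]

A rule that fits every label: first > second AND sum ≥ 19 — true of each 'Yes' example, false of each 'No' one.
[12, 9] — 12 > 9, 12+9 = 21, hence Yes. [13, 11] — 13 > 11, 13+11 = 24, hence Yes. [7, 2] — 7 > 2, 7+2 = 9, hence No.

Yes, Yes, No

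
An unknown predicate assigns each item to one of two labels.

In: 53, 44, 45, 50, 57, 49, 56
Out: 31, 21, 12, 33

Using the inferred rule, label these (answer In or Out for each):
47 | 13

In, Out

The simplest hypothesis consistent with all the labels is: at least 44.
In: 47, since 47 ≥ 44.
Out: 13, since 13 < 44.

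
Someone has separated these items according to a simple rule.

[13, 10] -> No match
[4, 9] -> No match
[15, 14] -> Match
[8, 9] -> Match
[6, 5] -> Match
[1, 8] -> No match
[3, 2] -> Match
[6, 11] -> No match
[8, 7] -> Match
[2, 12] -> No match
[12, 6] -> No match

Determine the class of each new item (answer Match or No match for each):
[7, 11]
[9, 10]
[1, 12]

No match, Match, No match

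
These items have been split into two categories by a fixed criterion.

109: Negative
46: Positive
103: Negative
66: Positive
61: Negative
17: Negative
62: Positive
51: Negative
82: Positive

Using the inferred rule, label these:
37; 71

Negative, Negative

The rule appears to be: even.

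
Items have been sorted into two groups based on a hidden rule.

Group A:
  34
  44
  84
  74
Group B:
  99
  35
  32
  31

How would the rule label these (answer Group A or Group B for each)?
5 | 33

Group B, Group B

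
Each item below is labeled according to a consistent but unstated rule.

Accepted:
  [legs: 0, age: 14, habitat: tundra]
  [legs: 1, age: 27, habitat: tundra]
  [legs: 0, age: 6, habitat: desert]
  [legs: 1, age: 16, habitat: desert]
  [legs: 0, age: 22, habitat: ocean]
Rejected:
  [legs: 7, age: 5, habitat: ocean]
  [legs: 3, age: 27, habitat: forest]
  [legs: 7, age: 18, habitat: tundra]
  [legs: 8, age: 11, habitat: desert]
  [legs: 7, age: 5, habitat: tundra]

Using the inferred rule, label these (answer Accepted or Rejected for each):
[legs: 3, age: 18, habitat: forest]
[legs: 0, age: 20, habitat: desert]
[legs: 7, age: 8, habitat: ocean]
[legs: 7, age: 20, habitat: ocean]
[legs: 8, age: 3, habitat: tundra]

Rejected, Accepted, Rejected, Rejected, Rejected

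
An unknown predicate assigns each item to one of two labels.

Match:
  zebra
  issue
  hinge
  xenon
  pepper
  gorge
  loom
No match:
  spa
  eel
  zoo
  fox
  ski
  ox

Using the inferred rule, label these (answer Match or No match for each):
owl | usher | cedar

No match, Match, Match

'Match' ⟺ length ≥ 4.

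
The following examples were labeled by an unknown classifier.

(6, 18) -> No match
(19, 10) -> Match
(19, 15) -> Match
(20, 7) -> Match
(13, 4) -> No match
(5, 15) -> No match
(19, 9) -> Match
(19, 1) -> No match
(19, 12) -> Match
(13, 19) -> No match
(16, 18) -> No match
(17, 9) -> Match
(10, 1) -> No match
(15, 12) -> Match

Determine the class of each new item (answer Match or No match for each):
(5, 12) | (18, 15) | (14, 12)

No match, Match, Match

A rule that fits every label: first > second AND sum ≥ 24 — true of each 'Match' example, false of each 'No match' one.
(5, 12): 5 < 12, 5+12 = 17 — doesn't qualify, so No match.
(18, 15): 18 > 15, 18+15 = 33 — meets the rule, so Match.
(14, 12): 14 > 12, 14+12 = 26 — meets the rule, so Match.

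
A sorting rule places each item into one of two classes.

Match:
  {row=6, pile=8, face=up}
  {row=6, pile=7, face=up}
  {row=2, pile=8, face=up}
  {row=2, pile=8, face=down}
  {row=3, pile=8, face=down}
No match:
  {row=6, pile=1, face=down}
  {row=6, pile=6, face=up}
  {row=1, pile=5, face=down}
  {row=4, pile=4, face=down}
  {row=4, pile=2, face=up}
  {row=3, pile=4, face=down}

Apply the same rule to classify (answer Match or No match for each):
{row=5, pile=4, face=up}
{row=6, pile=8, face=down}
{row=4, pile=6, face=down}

The simplest hypothesis consistent with all the labels is: pile ≥ 7.
No match: {row=5, pile=4, face=up}, since pile = 4.
Match: {row=6, pile=8, face=down}, since pile = 8.
No match: {row=4, pile=6, face=down}, since pile = 6.

No match, Match, No match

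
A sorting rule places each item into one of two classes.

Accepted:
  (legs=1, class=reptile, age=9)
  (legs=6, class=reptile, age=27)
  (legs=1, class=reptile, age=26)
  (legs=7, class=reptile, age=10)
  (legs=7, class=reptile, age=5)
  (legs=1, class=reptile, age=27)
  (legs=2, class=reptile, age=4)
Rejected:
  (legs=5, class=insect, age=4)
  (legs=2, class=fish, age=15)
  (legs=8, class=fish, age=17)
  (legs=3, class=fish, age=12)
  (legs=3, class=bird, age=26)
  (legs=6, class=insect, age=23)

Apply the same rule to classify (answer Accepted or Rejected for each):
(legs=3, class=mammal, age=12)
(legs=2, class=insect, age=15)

Rejected, Rejected

The pattern is that an item is 'Accepted' exactly when: class is reptile.
(legs=3, class=mammal, age=12) — class is mammal, hence Rejected.
(legs=2, class=insect, age=15) — class is insect, hence Rejected.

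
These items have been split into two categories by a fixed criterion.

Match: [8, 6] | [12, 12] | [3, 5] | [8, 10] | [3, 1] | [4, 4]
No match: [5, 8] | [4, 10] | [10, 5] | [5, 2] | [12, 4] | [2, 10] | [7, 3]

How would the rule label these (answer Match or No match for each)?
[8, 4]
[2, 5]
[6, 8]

No match, No match, Match

Rule: |first − second| ≤ 2. This holds for each 'Match' example and fails for each 'No match' one.
[8, 4]: |8−4| = 4, lacks this property → No match. [2, 5]: |2−5| = 3, lacks this property → No match. [6, 8]: |6−8| = 2, meets the rule → Match.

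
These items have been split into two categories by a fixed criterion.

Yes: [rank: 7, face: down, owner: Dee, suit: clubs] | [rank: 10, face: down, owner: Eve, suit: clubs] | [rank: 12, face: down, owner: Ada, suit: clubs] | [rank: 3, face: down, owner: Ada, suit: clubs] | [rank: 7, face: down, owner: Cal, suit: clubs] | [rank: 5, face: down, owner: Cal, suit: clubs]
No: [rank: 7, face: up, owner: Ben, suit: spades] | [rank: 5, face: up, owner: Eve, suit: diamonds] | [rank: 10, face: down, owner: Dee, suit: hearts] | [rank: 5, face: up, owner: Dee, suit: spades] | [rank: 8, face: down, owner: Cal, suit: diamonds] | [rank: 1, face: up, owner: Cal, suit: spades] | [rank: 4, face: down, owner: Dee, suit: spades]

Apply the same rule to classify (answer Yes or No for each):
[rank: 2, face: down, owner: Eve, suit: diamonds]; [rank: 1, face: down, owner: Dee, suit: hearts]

The rule appears to be: suit is clubs.
[rank: 2, face: down, owner: Eve, suit: diamonds]: suit is diamonds — does not fit, so No. [rank: 1, face: down, owner: Dee, suit: hearts]: suit is hearts — does not fit, so No.

No, No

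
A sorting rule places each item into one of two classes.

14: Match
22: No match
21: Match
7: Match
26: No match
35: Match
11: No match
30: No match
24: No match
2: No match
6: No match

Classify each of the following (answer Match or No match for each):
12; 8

Checking candidate rules against both groups, what survives is: multiple of 7.
12: 12 = 7·1 + 5, fails the rule → No match. 8: 8 = 7·1 + 1, fails the rule → No match.

No match, No match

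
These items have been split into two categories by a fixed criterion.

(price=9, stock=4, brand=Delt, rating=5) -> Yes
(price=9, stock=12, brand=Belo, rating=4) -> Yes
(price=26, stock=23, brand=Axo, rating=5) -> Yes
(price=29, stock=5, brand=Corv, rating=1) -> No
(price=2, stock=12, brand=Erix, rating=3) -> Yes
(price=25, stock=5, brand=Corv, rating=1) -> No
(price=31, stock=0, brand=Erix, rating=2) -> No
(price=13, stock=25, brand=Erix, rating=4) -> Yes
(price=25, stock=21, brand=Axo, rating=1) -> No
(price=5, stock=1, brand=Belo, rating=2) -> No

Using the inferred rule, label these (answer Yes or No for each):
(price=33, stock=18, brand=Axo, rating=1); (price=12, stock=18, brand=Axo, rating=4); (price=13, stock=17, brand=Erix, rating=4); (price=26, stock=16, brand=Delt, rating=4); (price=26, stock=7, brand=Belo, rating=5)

The rule appears to be: rating ≥ 3.
(price=33, stock=18, brand=Axo, rating=1) — rating = 1, hence No. (price=12, stock=18, brand=Axo, rating=4) — rating = 4, hence Yes. (price=13, stock=17, brand=Erix, rating=4) — rating = 4, hence Yes. (price=26, stock=16, brand=Delt, rating=4) — rating = 4, hence Yes. (price=26, stock=7, brand=Belo, rating=5) — rating = 5, hence Yes.

No, Yes, Yes, Yes, Yes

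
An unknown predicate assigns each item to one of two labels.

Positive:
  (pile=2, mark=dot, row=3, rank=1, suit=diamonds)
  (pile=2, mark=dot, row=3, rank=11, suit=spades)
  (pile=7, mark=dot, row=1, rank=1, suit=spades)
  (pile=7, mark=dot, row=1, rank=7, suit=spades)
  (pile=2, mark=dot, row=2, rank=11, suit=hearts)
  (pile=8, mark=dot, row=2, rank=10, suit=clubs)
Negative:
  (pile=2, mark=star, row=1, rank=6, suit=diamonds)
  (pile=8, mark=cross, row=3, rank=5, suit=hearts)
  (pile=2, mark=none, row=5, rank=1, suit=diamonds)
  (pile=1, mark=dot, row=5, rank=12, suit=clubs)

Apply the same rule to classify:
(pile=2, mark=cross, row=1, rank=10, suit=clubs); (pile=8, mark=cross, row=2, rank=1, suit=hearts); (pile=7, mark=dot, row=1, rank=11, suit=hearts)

Negative, Negative, Positive

The rule appears to be: mark is dot AND row ≤ 3.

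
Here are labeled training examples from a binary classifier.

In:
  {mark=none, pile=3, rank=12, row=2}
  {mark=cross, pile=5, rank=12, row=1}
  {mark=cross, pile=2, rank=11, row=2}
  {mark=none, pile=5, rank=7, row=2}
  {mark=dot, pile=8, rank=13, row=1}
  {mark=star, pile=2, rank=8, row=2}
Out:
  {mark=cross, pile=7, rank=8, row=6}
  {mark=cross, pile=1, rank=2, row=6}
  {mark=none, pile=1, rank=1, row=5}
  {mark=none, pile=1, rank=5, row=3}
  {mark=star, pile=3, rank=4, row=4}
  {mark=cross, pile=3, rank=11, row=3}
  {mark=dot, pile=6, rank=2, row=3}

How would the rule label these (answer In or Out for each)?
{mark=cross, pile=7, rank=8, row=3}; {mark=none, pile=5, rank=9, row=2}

Out, In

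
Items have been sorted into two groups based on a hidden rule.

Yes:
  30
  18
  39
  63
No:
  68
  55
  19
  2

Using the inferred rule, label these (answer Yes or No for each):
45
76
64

The distinguishing property — multiple of 3 — holds for all the 'Yes' cases and none of the 'No' cases.
45: 45 = 3·15 — satisfies this, so Yes.
76: 76 = 3·25 + 1 — doesn't qualify, so No.
64: 64 = 3·21 + 1 — doesn't qualify, so No.

Yes, No, No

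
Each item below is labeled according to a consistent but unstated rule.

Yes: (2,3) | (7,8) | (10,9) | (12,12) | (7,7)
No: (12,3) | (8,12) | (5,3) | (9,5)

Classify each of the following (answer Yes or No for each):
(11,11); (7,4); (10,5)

'Yes' ⟺ |first − second| ≤ 1.

Yes, No, No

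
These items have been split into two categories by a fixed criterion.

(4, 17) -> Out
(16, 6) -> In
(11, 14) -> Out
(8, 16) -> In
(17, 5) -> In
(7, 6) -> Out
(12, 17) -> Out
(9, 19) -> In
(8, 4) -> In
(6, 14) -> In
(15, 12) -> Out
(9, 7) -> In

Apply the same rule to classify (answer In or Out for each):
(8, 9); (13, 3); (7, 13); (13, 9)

Comparing the two groups points to one rule — sum is even.
Out: (8, 9), since 8+9 = 17. In: (13, 3), since 13+3 = 16. In: (7, 13), since 7+13 = 20. In: (13, 9), since 13+9 = 22.

Out, In, In, In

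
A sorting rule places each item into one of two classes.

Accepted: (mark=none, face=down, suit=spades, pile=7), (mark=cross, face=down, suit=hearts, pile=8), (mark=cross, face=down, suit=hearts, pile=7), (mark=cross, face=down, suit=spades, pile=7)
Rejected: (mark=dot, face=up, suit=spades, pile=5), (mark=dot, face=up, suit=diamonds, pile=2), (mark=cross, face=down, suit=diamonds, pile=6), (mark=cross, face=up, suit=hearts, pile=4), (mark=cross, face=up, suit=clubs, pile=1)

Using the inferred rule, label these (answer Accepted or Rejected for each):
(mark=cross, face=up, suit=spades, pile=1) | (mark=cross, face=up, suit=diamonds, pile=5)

The classifier is using: pile ≥ 7.
(mark=cross, face=up, suit=spades, pile=1): pile = 1 — lacks this property, so Rejected. (mark=cross, face=up, suit=diamonds, pile=5): pile = 5 — lacks this property, so Rejected.

Rejected, Rejected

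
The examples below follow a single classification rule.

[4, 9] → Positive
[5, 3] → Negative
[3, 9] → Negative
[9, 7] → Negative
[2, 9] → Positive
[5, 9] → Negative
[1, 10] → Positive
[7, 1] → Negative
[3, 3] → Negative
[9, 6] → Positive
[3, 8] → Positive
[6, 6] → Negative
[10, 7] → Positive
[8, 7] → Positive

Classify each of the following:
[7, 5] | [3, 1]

Checking candidate rules against both groups, what survives is: sum is odd.
[7, 5] → 7+5 = 12 → Negative. [3, 1] → 3+1 = 4 → Negative.

Negative, Negative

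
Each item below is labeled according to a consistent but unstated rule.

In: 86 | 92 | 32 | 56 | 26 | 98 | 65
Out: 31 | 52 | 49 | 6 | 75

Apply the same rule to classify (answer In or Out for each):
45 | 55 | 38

The classifier is using: ≡ 2 (mod 3).
45: 45 mod 3 = 0, doesn't match → Out.
55: 55 mod 3 = 1, doesn't match → Out.
38: 38 mod 3 = 2, meets the rule → In.

Out, Out, In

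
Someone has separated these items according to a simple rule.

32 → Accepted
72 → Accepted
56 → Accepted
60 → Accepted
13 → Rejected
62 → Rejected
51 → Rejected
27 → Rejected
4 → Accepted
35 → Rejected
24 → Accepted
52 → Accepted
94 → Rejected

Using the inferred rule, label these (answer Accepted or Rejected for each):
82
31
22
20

Rejected, Rejected, Rejected, Accepted

Every 'Accepted' example satisfies: multiple of 4. None of the 'Rejected' examples do.
82 — 82 = 4·20 + 2, hence Rejected. 31 — 31 = 4·7 + 3, hence Rejected. 22 — 22 = 4·5 + 2, hence Rejected. 20 — 20 = 4·5, hence Accepted.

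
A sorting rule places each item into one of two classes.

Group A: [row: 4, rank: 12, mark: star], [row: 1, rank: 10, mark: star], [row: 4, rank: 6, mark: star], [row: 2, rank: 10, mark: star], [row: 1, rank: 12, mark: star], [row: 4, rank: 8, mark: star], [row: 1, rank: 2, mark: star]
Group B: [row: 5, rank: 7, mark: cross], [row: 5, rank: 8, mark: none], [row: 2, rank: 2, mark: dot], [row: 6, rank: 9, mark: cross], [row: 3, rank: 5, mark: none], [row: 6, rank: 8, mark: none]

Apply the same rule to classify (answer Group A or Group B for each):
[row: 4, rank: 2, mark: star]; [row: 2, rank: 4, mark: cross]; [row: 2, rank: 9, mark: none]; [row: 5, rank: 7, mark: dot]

Every 'Group A' example satisfies: mark is star. None of the 'Group B' examples do.
Group A: [row: 4, rank: 2, mark: star], since mark is star. Group B: [row: 2, rank: 4, mark: cross], since mark is cross. Group B: [row: 2, rank: 9, mark: none], since mark is none. Group B: [row: 5, rank: 7, mark: dot], since mark is dot.

Group A, Group B, Group B, Group B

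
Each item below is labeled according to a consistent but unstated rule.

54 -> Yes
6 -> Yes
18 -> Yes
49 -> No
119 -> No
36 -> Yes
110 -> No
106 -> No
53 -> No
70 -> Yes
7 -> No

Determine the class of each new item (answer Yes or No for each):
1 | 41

Every 'Yes' example satisfies: even AND at most 70. None of the 'No' examples do.
1: No (1 is odd, 1 ≤ 70).
41: No (41 is odd, 41 ≤ 70).

No, No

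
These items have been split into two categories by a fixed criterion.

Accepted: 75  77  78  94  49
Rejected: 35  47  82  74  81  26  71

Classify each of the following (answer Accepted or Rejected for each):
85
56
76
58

Accepted, Rejected, Accepted, Accepted

Rule: digit sum ≥ 12. This holds for each 'Accepted' example and fails for each 'Rejected' one.
85 → digit sum 8+5 = 13 → Accepted.
56 → digit sum 5+6 = 11 → Rejected.
76 → digit sum 7+6 = 13 → Accepted.
58 → digit sum 5+8 = 13 → Accepted.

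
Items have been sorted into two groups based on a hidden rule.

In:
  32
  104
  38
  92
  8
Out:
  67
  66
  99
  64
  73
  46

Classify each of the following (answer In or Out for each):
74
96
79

In, Out, Out

Rule: ≡ 2 (mod 3). This holds for each 'In' example and fails for each 'Out' one.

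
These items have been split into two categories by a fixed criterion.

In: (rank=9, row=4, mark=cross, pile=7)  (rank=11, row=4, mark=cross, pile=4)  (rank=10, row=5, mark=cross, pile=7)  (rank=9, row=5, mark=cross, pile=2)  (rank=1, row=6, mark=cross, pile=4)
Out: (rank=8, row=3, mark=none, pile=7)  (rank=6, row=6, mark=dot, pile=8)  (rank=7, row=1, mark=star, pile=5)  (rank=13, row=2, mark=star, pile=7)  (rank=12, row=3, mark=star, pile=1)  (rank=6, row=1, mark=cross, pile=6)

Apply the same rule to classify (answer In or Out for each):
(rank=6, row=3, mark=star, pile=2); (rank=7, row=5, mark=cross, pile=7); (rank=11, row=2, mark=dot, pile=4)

The pattern is that an item is 'In' exactly when: mark is cross AND row ≥ 2.
Out: (rank=6, row=3, mark=star, pile=2), since mark is star, row = 3.
In: (rank=7, row=5, mark=cross, pile=7), since mark is cross, row = 5.
Out: (rank=11, row=2, mark=dot, pile=4), since mark is dot, row = 2.

Out, In, Out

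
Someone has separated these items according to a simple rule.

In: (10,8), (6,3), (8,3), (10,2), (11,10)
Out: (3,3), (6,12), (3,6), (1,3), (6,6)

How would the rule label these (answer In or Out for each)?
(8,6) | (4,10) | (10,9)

The pattern is that an item is 'In' exactly when: first > second.
(8,6): 8 > 6 — qualifies, so In. (4,10): 4 < 10 — does not fit, so Out. (10,9): 10 > 9 — qualifies, so In.

In, Out, In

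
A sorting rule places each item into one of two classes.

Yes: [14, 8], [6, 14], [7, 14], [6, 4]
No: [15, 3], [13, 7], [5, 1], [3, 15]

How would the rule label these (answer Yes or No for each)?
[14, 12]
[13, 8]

Yes, Yes

The simplest hypothesis consistent with all the labels is: second is even.
[14, 12]: second 12, matches → Yes. [13, 8]: second 8, matches → Yes.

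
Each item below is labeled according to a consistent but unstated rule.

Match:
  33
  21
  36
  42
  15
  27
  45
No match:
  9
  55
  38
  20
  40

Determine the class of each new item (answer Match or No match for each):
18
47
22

Match, No match, No match

A rule that fits every label: multiple of 3 AND at least 15 — true of each 'Match' example, false of each 'No match' one.
18: 18 = 3·6, 18 ≥ 15 — has this property, so Match. 47: 47 = 3·15 + 2, 47 ≥ 15 — doesn't qualify, so No match. 22: 22 = 3·7 + 1, 22 ≥ 15 — doesn't qualify, so No match.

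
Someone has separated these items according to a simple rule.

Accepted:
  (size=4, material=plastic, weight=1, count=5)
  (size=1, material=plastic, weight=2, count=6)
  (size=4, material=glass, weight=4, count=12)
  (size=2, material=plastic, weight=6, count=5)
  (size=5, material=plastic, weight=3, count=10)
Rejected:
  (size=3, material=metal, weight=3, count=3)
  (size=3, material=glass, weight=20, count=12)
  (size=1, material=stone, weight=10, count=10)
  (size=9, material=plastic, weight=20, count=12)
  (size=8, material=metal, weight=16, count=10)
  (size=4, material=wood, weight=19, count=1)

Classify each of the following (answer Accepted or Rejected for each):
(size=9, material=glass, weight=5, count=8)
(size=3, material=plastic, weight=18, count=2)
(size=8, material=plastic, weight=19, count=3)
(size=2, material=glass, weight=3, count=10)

Accepted, Rejected, Rejected, Accepted

A rule that fits every label: count ≥ 5 AND weight ≤ 6 — true of each 'Accepted' example, false of each 'Rejected' one.
(size=9, material=glass, weight=5, count=8): count = 8, weight = 5, matches → Accepted.
(size=3, material=plastic, weight=18, count=2): count = 2, weight = 18, doesn't qualify → Rejected.
(size=8, material=plastic, weight=19, count=3): count = 3, weight = 19, doesn't qualify → Rejected.
(size=2, material=glass, weight=3, count=10): count = 10, weight = 3, matches → Accepted.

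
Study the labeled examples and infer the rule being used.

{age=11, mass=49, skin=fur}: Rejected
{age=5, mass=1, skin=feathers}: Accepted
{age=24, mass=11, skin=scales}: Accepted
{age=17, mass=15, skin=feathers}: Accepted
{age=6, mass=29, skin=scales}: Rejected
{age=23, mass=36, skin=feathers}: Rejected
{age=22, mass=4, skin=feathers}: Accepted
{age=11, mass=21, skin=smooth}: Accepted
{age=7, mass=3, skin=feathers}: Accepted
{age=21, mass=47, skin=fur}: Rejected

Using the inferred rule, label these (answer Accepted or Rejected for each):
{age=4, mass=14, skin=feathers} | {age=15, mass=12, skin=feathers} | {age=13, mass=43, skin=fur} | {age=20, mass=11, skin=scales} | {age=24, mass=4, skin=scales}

Every 'Accepted' example satisfies: mass ≤ 21. None of the 'Rejected' examples do.
Accepted: {age=4, mass=14, skin=feathers}, since mass = 14. Accepted: {age=15, mass=12, skin=feathers}, since mass = 12. Rejected: {age=13, mass=43, skin=fur}, since mass = 43. Accepted: {age=20, mass=11, skin=scales}, since mass = 11. Accepted: {age=24, mass=4, skin=scales}, since mass = 4.

Accepted, Accepted, Rejected, Accepted, Accepted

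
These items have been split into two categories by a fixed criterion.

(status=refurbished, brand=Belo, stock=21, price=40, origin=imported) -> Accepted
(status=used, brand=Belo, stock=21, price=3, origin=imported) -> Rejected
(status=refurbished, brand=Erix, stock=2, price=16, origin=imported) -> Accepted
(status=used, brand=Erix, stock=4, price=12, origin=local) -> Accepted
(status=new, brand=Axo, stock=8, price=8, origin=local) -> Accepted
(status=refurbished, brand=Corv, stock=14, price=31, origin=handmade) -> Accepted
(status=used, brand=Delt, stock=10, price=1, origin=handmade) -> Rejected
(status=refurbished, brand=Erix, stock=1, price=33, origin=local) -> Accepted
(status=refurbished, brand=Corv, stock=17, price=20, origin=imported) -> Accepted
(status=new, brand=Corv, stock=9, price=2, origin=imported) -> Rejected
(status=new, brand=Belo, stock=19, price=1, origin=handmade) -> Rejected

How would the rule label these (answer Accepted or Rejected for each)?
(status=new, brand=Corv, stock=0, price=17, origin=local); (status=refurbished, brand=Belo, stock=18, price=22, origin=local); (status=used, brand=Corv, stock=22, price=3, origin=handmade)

Accepted, Accepted, Rejected

The common property of the 'Accepted' items is: price ≥ 8. No 'Rejected' item has it.
(status=new, brand=Corv, stock=0, price=17, origin=local): price = 17, meets the rule → Accepted. (status=refurbished, brand=Belo, stock=18, price=22, origin=local): price = 22, meets the rule → Accepted. (status=used, brand=Corv, stock=22, price=3, origin=handmade): price = 3, lacks this property → Rejected.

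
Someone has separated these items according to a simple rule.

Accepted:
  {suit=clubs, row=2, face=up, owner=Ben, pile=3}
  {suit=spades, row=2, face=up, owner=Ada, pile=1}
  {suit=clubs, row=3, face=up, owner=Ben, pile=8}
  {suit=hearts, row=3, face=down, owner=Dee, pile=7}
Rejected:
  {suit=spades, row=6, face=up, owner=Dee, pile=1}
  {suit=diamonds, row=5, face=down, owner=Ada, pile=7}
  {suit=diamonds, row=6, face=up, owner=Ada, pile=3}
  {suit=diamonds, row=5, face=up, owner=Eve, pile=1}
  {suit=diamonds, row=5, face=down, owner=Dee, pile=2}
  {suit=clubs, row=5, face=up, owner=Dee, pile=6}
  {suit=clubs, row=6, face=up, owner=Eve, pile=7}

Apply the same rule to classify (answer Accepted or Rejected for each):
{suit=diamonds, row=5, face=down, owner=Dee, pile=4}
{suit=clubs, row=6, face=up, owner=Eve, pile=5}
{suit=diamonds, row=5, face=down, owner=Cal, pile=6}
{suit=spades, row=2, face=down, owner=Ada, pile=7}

Rejected, Rejected, Rejected, Accepted

The rule appears to be: row ≤ 3.
Rejected: {suit=diamonds, row=5, face=down, owner=Dee, pile=4}, since row = 5. Rejected: {suit=clubs, row=6, face=up, owner=Eve, pile=5}, since row = 6. Rejected: {suit=diamonds, row=5, face=down, owner=Cal, pile=6}, since row = 5. Accepted: {suit=spades, row=2, face=down, owner=Ada, pile=7}, since row = 2.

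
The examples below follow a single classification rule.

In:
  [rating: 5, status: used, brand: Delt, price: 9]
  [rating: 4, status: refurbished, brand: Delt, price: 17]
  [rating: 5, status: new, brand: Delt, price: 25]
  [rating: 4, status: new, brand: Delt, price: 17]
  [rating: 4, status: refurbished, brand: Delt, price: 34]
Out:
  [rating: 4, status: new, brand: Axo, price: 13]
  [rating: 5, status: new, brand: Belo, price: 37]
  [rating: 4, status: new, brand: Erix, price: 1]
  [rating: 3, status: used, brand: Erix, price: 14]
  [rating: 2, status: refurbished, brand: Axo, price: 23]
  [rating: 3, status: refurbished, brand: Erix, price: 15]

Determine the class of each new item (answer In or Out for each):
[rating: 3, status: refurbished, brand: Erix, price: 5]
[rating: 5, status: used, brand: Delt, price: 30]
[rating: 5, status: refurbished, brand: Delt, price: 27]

One predicate separates the groups cleanly: brand is Delt.
[rating: 3, status: refurbished, brand: Erix, price: 5] → brand is Erix → Out.
[rating: 5, status: used, brand: Delt, price: 30] → brand is Delt → In.
[rating: 5, status: refurbished, brand: Delt, price: 27] → brand is Delt → In.

Out, In, In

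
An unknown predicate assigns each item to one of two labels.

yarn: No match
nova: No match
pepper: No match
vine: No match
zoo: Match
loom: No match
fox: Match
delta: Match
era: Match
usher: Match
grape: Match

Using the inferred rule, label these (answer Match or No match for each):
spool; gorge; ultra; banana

The distinguishing property — odd length — holds for all the 'Match' cases and none of the 'No match' cases.
spool: length 5 — meets the rule, so Match. gorge: length 5 — meets the rule, so Match. ultra: length 5 — meets the rule, so Match. banana: length 6 — fails the rule, so No match.

Match, Match, Match, No match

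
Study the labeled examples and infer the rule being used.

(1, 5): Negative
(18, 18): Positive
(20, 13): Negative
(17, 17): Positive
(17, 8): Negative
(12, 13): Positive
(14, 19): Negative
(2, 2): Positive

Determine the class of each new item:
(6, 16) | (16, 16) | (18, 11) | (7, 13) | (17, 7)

One predicate separates the groups cleanly: |first − second| ≤ 1.

Negative, Positive, Negative, Negative, Negative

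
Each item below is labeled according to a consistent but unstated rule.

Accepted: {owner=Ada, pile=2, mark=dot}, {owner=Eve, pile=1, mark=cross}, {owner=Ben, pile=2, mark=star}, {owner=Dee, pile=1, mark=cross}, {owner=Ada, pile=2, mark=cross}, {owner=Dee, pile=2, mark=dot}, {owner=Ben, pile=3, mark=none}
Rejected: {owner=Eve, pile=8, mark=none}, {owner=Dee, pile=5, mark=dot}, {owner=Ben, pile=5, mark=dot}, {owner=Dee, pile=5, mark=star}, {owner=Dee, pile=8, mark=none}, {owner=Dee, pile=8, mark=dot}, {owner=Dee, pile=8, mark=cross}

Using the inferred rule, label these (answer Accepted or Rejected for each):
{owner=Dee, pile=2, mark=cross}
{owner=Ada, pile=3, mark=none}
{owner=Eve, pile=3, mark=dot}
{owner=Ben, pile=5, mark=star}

Accepted, Accepted, Accepted, Rejected

Every 'Accepted' example satisfies: pile ≤ 3. None of the 'Rejected' examples do.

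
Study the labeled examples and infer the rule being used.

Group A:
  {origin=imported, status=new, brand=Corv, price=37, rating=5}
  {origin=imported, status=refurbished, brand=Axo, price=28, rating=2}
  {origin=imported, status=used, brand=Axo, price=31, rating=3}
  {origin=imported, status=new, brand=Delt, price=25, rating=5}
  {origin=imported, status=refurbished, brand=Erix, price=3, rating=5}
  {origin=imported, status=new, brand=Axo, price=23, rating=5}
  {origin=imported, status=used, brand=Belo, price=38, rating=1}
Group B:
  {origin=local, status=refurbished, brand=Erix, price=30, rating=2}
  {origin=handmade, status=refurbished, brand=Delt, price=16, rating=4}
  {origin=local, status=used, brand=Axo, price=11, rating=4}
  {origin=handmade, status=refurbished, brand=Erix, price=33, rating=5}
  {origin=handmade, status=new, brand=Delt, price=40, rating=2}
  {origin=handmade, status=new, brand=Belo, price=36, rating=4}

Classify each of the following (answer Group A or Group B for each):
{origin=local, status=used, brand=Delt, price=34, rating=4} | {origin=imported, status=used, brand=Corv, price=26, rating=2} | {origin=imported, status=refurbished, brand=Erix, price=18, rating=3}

'Group A' ⟺ origin is imported.

Group B, Group A, Group A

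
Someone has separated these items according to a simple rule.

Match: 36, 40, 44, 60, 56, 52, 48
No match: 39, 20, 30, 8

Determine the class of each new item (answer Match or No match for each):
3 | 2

'Match' ⟺ even AND at least 36.
3: 3 is odd, 3 < 36, fails the rule → No match.
2: 2 is even, 2 < 36, fails the rule → No match.

No match, No match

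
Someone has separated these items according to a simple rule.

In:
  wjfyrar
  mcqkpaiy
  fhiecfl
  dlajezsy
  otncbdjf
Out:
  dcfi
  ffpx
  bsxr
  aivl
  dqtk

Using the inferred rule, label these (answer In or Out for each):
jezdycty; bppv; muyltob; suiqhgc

In, Out, In, In

The rule appears to be: length ≥ 7.
jezdycty — length 8, hence In. bppv — length 4, hence Out. muyltob — length 7, hence In. suiqhgc — length 7, hence In.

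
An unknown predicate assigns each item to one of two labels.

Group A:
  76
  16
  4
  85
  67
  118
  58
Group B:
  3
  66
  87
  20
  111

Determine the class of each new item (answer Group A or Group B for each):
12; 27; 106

The classifier is using: ≡ 1 (mod 3).
12 → 12 mod 3 = 0 → Group B.
27 → 27 mod 3 = 0 → Group B.
106 → 106 mod 3 = 1 → Group A.

Group B, Group B, Group A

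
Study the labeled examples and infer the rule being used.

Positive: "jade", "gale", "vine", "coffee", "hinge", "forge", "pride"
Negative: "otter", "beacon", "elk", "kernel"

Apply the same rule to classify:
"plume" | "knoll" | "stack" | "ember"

The distinguishing property — ends with 'e' — holds for all the 'Positive' cases and none of the 'Negative' cases.
"plume" — ends with 'e', hence Positive. "knoll" — ends with 'l', hence Negative. "stack" — ends with 'k', hence Negative. "ember" — ends with 'r', hence Negative.

Positive, Negative, Negative, Negative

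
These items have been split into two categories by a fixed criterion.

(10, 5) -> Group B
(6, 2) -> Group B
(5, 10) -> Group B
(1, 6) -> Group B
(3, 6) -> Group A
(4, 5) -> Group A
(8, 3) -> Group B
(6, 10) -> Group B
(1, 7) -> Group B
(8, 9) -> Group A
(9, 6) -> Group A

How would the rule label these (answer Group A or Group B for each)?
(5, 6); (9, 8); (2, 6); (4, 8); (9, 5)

Group A, Group A, Group B, Group B, Group B

'Group A' ⟺ |first − second| ≤ 3.
(5, 6): Group A (|5−6| = 1). (9, 8): Group A (|9−8| = 1). (2, 6): Group B (|2−6| = 4). (4, 8): Group B (|4−8| = 4). (9, 5): Group B (|9−5| = 4).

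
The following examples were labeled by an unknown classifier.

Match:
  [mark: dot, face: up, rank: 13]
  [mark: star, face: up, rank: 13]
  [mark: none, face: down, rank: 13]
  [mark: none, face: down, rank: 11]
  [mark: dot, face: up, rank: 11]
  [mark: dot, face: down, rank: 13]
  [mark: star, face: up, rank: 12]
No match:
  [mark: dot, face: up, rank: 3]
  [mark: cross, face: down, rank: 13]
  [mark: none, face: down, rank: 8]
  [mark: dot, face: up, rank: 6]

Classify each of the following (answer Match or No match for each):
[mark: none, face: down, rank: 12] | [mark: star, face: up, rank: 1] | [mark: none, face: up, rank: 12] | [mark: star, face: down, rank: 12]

Match, No match, Match, Match

Rule: mark is not cross AND rank ≥ 11. This holds for each 'Match' example and fails for each 'No match' one.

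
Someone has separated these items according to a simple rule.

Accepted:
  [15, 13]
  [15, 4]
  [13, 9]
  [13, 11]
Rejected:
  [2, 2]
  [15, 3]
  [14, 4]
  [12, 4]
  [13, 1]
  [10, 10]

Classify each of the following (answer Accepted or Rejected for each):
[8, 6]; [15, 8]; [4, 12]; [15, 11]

The distinguishing property — sum ≥ 19 AND first is odd — holds for all the 'Accepted' cases and none of the 'Rejected' cases.

Rejected, Accepted, Rejected, Accepted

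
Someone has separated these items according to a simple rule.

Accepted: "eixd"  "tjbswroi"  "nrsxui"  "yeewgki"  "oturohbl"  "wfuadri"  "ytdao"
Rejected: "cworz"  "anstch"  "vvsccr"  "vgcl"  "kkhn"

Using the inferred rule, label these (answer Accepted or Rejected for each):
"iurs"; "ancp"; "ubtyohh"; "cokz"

Accepted, Rejected, Accepted, Rejected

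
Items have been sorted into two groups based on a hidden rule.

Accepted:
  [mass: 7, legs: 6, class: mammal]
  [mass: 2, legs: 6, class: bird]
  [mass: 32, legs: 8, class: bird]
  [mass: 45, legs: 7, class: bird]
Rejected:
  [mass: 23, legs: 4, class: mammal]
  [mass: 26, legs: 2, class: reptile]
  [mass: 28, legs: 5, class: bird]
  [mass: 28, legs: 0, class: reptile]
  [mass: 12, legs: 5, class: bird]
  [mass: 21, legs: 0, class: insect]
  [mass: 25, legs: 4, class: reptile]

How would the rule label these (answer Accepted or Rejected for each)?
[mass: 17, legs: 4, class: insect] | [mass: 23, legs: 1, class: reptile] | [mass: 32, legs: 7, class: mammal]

Rejected, Rejected, Accepted

'Accepted' ⟺ legs ≥ 6.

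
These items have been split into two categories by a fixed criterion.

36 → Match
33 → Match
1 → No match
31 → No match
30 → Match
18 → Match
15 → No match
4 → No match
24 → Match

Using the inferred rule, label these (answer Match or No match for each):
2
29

A rule that fits every label: multiple of 3 AND at least 18 — true of each 'Match' example, false of each 'No match' one.
No match: 2, since 2 = 3·0 + 2, 2 < 18. No match: 29, since 29 = 3·9 + 2, 29 ≥ 18.

No match, No match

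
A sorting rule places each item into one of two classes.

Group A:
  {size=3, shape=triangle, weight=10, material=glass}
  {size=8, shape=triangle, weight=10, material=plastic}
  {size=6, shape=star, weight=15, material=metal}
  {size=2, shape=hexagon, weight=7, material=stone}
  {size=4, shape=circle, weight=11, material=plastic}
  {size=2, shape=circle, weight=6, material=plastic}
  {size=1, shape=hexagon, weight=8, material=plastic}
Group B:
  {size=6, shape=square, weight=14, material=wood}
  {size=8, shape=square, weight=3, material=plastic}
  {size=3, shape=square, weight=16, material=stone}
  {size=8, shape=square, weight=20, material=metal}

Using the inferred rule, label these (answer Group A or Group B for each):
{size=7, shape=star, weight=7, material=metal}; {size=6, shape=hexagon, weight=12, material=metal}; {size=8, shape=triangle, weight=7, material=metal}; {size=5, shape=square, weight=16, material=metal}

Group A, Group A, Group A, Group B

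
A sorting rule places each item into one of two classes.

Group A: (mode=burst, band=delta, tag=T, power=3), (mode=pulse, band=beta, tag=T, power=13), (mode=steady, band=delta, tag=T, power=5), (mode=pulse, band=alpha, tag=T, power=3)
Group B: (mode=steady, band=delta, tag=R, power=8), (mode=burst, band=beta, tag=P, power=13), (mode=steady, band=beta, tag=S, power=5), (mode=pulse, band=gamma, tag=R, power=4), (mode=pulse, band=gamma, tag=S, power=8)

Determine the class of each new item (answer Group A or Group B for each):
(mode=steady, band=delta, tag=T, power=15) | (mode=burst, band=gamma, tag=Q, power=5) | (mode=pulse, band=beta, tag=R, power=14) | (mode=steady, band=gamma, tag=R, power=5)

Group A, Group B, Group B, Group B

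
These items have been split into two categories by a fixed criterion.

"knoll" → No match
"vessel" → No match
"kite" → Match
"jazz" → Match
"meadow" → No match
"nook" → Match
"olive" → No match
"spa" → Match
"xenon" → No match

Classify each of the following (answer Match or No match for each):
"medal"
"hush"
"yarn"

No match, Match, Match

The rule appears to be: length ≤ 4.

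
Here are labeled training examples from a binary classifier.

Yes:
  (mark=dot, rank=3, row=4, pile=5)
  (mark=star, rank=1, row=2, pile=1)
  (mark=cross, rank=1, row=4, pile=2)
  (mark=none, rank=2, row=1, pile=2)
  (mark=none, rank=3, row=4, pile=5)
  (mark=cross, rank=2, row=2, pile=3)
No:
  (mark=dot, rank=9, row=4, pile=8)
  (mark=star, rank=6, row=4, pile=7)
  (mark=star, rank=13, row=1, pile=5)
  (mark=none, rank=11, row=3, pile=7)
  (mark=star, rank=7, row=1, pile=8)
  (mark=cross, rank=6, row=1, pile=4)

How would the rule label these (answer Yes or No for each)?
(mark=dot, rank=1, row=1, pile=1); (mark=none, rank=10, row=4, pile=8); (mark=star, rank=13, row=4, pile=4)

Yes, No, No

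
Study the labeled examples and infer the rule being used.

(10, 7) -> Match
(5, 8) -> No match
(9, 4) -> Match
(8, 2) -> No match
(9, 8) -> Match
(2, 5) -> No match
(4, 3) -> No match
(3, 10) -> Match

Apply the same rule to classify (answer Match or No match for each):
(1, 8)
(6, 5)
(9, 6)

No match, No match, Match

'Match' ⟺ max ≥ 9.
(1, 8): No match (max 8).
(6, 5): No match (max 6).
(9, 6): Match (max 9).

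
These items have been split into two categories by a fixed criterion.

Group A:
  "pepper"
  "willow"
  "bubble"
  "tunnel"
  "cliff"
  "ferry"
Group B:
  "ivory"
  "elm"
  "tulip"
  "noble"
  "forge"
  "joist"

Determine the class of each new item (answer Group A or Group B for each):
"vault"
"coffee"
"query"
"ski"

Group B, Group A, Group B, Group B

'Group A' ⟺ has a double letter.
"vault": no doubled letter, fails this test → Group B.
"coffee": 'ff' doubled, has this property → Group A.
"query": no doubled letter, fails this test → Group B.
"ski": no doubled letter, fails this test → Group B.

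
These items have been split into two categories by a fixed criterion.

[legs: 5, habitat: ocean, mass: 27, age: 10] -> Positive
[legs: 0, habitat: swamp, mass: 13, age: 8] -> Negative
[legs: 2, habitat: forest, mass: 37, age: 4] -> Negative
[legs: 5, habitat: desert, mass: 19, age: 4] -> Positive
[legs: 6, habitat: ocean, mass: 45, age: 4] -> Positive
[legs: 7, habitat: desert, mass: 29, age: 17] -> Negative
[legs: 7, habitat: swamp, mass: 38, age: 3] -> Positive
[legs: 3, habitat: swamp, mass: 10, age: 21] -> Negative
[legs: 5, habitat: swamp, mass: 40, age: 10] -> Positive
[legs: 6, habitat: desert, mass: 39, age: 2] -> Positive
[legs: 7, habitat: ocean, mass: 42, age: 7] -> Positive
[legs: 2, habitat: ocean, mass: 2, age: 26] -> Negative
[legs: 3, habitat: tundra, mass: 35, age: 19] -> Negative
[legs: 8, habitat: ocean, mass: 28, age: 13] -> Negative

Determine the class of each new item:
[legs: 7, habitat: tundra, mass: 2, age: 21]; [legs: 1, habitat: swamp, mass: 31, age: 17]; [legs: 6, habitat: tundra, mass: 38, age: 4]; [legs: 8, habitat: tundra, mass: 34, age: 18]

Negative, Negative, Positive, Negative

The pattern is that an item is 'Positive' exactly when: age ≤ 10 AND legs ≥ 3.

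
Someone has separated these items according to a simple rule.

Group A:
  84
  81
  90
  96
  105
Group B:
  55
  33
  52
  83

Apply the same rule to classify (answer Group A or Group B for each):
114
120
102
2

'Group A' ⟺ multiple of 3 AND at least 52.
114: 114 = 3·38, 114 ≥ 52 — qualifies, so Group A. 120: 120 = 3·40, 120 ≥ 52 — qualifies, so Group A. 102: 102 = 3·34, 102 ≥ 52 — qualifies, so Group A. 2: 2 = 3·0 + 2, 2 < 52 — lacks this property, so Group B.

Group A, Group A, Group A, Group B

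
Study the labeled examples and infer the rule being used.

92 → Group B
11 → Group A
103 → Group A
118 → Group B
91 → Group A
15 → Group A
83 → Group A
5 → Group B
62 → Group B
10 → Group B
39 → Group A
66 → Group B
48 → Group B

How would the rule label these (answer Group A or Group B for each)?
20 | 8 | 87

Group B, Group B, Group A

The common property of the 'Group A' items is: ≡ 3 (mod 4). No 'Group B' item has it.
20: 20 mod 4 = 0, fails this test → Group B.
8: 8 mod 4 = 0, fails this test → Group B.
87: 87 mod 4 = 3, has this property → Group A.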